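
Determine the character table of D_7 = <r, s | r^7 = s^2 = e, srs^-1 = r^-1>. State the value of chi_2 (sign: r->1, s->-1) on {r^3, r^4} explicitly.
Conjugacy classes: {e} of size 1, {r^1, r^6} of size 2, {r^2, r^5} of size 2, {r^3, r^4} of size 2, {s, sr, ..., sr^6} of size 7.
Character table:
  irrep \ class              {e} (size 1)  {r^1, r^6} (size 2)  {r^2, r^5} (size 2)  {r^3, r^4} (size 2)  {s, sr, ..., sr^6} (size 7)
  chi_1 (triv)               1             1                    1                    1                    1                          
  chi_2 (sign: r->1, s->-1)  1             1                    1                    1                    -1                         
  chi_3 (2d, j=1)            2             2*cos(2*pi/7)        -2*cos(3*pi/7)       -2*cos(pi/7)         0                          
  chi_4 (2d, j=2)            2             -2*cos(3*pi/7)       -2*cos(pi/7)         2*cos(2*pi/7)        0                          
  chi_5 (2d, j=3)            2             -2*cos(pi/7)         2*cos(2*pi/7)        -2*cos(3*pi/7)       0                          

Spot check: chi_2 (sign: r->1, s->-1) on {r^3, r^4} = 1.

Proof sketch: D_7 has order 2*7 = 14 with 5 conjugacy classes, hence 5 irreducibles. Sum of squared dims 1 + 1 + 4 + 4 + 4 = 14 = |G|. Linear characters come from the abelianisation; the 2-dimensional irreps have character r^k -> 2*cos(2*pi*j*k/7), reflections -> 0.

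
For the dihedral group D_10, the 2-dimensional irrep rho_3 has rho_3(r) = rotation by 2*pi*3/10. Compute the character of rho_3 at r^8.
chi_{rho_3}(r^8) = 2*cos(2*pi*3*8/10) = -sqrt(5)/2 - 1/2

Working: rho_3(r^8) is rotation by angle 2*pi*3*8/10, whose trace is 2*cos(2*pi*3*8/10) = -sqrt(5)/2 - 1/2.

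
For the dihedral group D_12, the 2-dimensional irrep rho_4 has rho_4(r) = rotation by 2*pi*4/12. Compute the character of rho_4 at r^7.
chi_{rho_4}(r^7) = 2*cos(2*pi*4*7/12) = -1

rho_4(r^7) is rotation by angle 2*pi*4*7/12, whose trace is 2*cos(2*pi*4*7/12) = -1.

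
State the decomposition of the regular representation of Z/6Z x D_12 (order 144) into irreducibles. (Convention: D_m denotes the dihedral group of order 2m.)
Each irreducible V_i of dimension d_i appears with multiplicity d_i, i.e. rho_reg = (direct sum over all irreducibles V_i) d_i V_i. The irreducible dimensions for Z/6Z x D_12 are 1, 1, 1, 1, 1, 1, 1, 1, 1, 1, 1, 1, 1, 1, 1, 1, 1, 1, 1, 1, 1, 1, 1, 1, 2, 2, 2, 2, 2, 2, 2, 2, 2, 2, 2, 2, 2, 2, 2, 2, 2, 2, 2, 2, 2, 2, 2, 2, 2, 2, 2, 2, 2, 2: 24 irreducibles of dimension 1, each with multiplicity 1; 30 irreducibles of dimension 2, each with multiplicity 2. Total dimension 24*1*1 + 30*2*2 = 144 = |G|.

Why: General theorem: in the regular representation of a finite group G, each irreducible appears with multiplicity equal to its dimension. Check: dim(rho_reg) = sum d_i^2 = 1 + 1 + 1 + 1 + 1 + 1 + 1 + 1 + 1 + 1 + 1 + 1 + 1 + 1 + 1 + 1 + 1 + 1 + 1 + 1 + 1 + 1 + 1 + 1 + 4 + 4 + 4 + 4 + 4 + 4 + 4 + 4 + 4 + 4 + 4 + 4 + 4 + 4 + 4 + 4 + 4 + 4 + 4 + 4 + 4 + 4 + 4 + 4 + 4 + 4 + 4 + 4 + 4 + 4 = 144 = |G|.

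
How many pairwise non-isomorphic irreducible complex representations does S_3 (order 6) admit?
3

Details: The number of irreducible complex representations of a finite group equals its number of conjugacy classes. Conjugacy classes in S_3 correspond to cycle types, i.e. partitions of 3; there are p(3) = 3 of them, so S_3 (order 6) has exactly 3 irreducible complex representations.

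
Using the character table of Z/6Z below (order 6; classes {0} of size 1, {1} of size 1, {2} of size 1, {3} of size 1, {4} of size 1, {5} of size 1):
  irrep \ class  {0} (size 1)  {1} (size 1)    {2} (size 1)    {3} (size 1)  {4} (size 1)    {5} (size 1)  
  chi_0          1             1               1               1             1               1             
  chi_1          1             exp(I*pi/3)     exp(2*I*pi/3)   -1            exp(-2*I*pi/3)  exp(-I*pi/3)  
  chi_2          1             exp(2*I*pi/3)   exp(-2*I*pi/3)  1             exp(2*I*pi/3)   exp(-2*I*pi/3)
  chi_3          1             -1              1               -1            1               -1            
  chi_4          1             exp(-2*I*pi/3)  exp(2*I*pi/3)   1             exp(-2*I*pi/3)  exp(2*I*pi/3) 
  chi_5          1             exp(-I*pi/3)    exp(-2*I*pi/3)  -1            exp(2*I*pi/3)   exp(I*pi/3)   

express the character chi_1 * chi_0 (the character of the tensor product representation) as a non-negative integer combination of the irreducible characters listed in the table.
chi_1 tensor chi_0 = chi_1 (all other irreducibles have multiplicity 0).

Working: The character of a tensor product is the pointwise product (chi_1 * chi_0)(C) = chi_1(C) * chi_0(C):
  {0}: (1)*(1), {1}: (exp(I*pi/3))*(1), {2}: (exp(2*I*pi/3))*(1), {3}: (-1)*(1), {4}: (exp(-2*I*pi/3))*(1), {5}: (exp(-I*pi/3))*(1)
so (chi_1 * chi_0) takes values
  {0} -> 1, {1} -> exp(I*pi/3), {2} -> exp(2*I*pi/3), {3} -> -1, {4} -> exp(-2*I*pi/3), {5} -> exp(-I*pi/3).
Now take the inner product of this character with each irreducible chi from the table, <chi_1*chi_0, chi> = (1/6) sum_C |C| (chi_1*chi_0)(C) conj(chi(C)):
  <chi_1*chi_0, chi_0> = (1/6)[1*(1)*conj(1) + 1*(exp(I*pi/3))*conj(1) + 1*(exp(2*I*pi/3))*conj(1) + 1*(-1)*conj(1) + 1*(exp(-2*I*pi/3))*conj(1) + 1*(exp(-I*pi/3))*conj(1)]
      = (1/6)[(1) + (exp(I*pi/3)) + (exp(2*I*pi/3)) + (-1) + (exp(-2*I*pi/3)) + (exp(-I*pi/3))] = 0/6 = 0
  <chi_1*chi_0, chi_1> = (1/6)[1*(1)*conj(1) + 1*(exp(I*pi/3))*conj(exp(I*pi/3)) + 1*(exp(2*I*pi/3))*conj(exp(2*I*pi/3)) + 1*(-1)*conj(-1) + 1*(exp(-2*I*pi/3))*conj(exp(-2*I*pi/3)) + 1*(exp(-I*pi/3))*conj(exp(-I*pi/3))]
      = (1/6)[(1) + (1) + (1) + (1) + (1) + (1)] = 6/6 = 1
  <chi_1*chi_0, chi_2> = (1/6)[1*(1)*conj(1) + 1*(exp(I*pi/3))*conj(exp(2*I*pi/3)) + 1*(exp(2*I*pi/3))*conj(exp(-2*I*pi/3)) + 1*(-1)*conj(1) + 1*(exp(-2*I*pi/3))*conj(exp(2*I*pi/3)) + 1*(exp(-I*pi/3))*conj(exp(-2*I*pi/3))]
      = (1/6)[(1) + (exp(-I*pi/3)) + (exp(-2*I*pi/3)) + (-1) + (exp(2*I*pi/3)) + (exp(I*pi/3))] = 0/6 = 0
  <chi_1*chi_0, chi_3> = (1/6)[1*(1)*conj(1) + 1*(exp(I*pi/3))*conj(-1) + 1*(exp(2*I*pi/3))*conj(1) + 1*(-1)*conj(-1) + 1*(exp(-2*I*pi/3))*conj(1) + 1*(exp(-I*pi/3))*conj(-1)]
      = (1/6)[(1) + (-exp(I*pi/3)) + (exp(2*I*pi/3)) + (1) + (exp(-2*I*pi/3)) + (-exp(-I*pi/3))] = 0/6 = 0
  <chi_1*chi_0, chi_4> = (1/6)[1*(1)*conj(1) + 1*(exp(I*pi/3))*conj(exp(-2*I*pi/3)) + 1*(exp(2*I*pi/3))*conj(exp(2*I*pi/3)) + 1*(-1)*conj(1) + 1*(exp(-2*I*pi/3))*conj(exp(-2*I*pi/3)) + 1*(exp(-I*pi/3))*conj(exp(2*I*pi/3))]
      = (1/6)[(1) + (-1) + (1) + (-1) + (1) + (-1)] = 0/6 = 0
  <chi_1*chi_0, chi_5> = (1/6)[1*(1)*conj(1) + 1*(exp(I*pi/3))*conj(exp(-I*pi/3)) + 1*(exp(2*I*pi/3))*conj(exp(-2*I*pi/3)) + 1*(-1)*conj(-1) + 1*(exp(-2*I*pi/3))*conj(exp(2*I*pi/3)) + 1*(exp(-I*pi/3))*conj(exp(I*pi/3))]
      = (1/6)[(1) + (exp(2*I*pi/3)) + (exp(-2*I*pi/3)) + (1) + (exp(2*I*pi/3)) + (exp(-2*I*pi/3))] = 0/6 = 0
(Exp terms are combined using exp(i*s)*conj(exp(i*t)) = exp(i*(s-t)), and sums of them are collapsed using the identity that for every m > 1 the m distinct m-th roots of unity sum to 0, e.g. 1 + exp(2*I*pi/3) + exp(-2*I*pi/3) = 0.)
Hence the multiplicities are chi_1: 1. Dimension check: dim(chi_1)*dim(chi_0) = 1*1 = 1 and sum (mult * dim) = 1*1 = 1.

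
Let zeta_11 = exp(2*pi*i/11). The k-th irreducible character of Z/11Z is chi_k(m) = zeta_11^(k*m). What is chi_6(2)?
chi_6(2) = zeta_11^12 = exp(2*I*pi/11)

Explanation: chi_6(2) = zeta_11^(6*2) = zeta_11^12. Since zeta_11^11 = 1, this equals zeta_11^1 = exp(2*pi*i*1/11) = exp(2*I*pi/11).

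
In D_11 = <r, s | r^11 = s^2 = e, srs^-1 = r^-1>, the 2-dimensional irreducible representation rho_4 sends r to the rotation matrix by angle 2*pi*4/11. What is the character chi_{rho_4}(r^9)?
chi_{rho_4}(r^9) = 2*cos(2*pi*4*9/11) = -2*cos(5*pi/11)

Why: rho_4(r^9) is rotation by angle 2*pi*4*9/11, whose trace is 2*cos(2*pi*4*9/11) = -2*cos(5*pi/11).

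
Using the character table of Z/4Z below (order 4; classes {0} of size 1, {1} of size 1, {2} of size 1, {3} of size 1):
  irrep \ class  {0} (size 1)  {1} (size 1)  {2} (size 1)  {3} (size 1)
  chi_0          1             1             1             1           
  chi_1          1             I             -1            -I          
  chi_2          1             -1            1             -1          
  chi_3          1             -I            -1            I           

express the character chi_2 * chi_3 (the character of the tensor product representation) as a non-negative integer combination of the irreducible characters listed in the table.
chi_2 tensor chi_3 = chi_1 (all other irreducibles have multiplicity 0).

The character of a tensor product is the pointwise product (chi_2 * chi_3)(C) = chi_2(C) * chi_3(C):
  {0}: (1)*(1), {1}: (-1)*(-I), {2}: (1)*(-1), {3}: (-1)*(I)
so (chi_2 * chi_3) takes values
  {0} -> 1, {1} -> I, {2} -> -1, {3} -> -I.
Now take the inner product of this character with each irreducible chi from the table, <chi_2*chi_3, chi> = (1/4) sum_C |C| (chi_2*chi_3)(C) conj(chi(C)):
  <chi_2*chi_3, chi_0> = (1/4)[1*(1)*conj(1) + 1*(I)*conj(1) + 1*(-1)*conj(1) + 1*(-I)*conj(1)]
      = (1/4)[(1) + (I) + (-1) + (-I)] = 0/4 = 0
  <chi_2*chi_3, chi_1> = (1/4)[1*(1)*conj(1) + 1*(I)*conj(I) + 1*(-1)*conj(-1) + 1*(-I)*conj(-I)]
      = (1/4)[(1) + (1) + (1) + (1)] = 4/4 = 1
  <chi_2*chi_3, chi_2> = (1/4)[1*(1)*conj(1) + 1*(I)*conj(-1) + 1*(-1)*conj(1) + 1*(-I)*conj(-1)]
      = (1/4)[(1) + (-I) + (-1) + (I)] = 0/4 = 0
  <chi_2*chi_3, chi_3> = (1/4)[1*(1)*conj(1) + 1*(I)*conj(-I) + 1*(-1)*conj(-1) + 1*(-I)*conj(I)]
      = (1/4)[(1) + (-1) + (1) + (-1)] = 0/4 = 0
(Exp terms are combined using exp(i*s)*conj(exp(i*t)) = exp(i*(s-t)), and sums of them are collapsed using the identity that for every m > 1 the m distinct m-th roots of unity sum to 0, e.g. 1 + exp(2*I*pi/3) + exp(-2*I*pi/3) = 0.)
Hence the multiplicities are chi_1: 1. Dimension check: dim(chi_2)*dim(chi_3) = 1*1 = 1 and sum (mult * dim) = 1*1 = 1.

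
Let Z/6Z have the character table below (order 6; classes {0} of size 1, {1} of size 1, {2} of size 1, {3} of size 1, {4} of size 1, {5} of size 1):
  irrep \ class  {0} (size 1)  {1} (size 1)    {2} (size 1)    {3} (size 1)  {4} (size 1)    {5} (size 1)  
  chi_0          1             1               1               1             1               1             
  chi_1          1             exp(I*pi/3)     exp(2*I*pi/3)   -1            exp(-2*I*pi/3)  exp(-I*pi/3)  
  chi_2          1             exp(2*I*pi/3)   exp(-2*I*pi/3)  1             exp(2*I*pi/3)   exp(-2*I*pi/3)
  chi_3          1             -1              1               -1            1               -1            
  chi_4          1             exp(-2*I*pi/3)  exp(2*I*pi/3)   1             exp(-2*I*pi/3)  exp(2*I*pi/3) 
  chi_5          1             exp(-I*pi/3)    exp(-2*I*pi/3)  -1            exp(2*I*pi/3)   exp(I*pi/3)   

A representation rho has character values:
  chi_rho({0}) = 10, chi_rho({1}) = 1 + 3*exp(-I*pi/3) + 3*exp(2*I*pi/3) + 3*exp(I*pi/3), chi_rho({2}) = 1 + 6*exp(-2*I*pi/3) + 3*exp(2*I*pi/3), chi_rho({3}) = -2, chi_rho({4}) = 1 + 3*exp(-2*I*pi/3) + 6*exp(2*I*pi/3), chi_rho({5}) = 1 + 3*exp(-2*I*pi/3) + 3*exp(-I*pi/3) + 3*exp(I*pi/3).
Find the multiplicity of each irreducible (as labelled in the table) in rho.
Multiplicities: chi_0: 1, chi_1: 3, chi_2: 3, chi_3: 0, chi_4: 0, chi_5: 3.

Why: Use <chi_rho, chi> = (1/|G|) sum_C |C| * chi_rho(C) * conj(chi(C)) with |G| = 6 for each irreducible chi in the table:
  <chi_rho, chi_0> = (1/6)[1*(10)*conj(1) + 1*(1 + 3*exp(-I*pi/3) + 3*exp(2*I*pi/3) + 3*exp(I*pi/3))*conj(1) + 1*(1 + 6*exp(-2*I*pi/3) + 3*exp(2*I*pi/3))*conj(1) + 1*(-2)*conj(1) + 1*(1 + 3*exp(-2*I*pi/3) + 6*exp(2*I*pi/3))*conj(1) + 1*(1 + 3*exp(-2*I*pi/3) + 3*exp(-I*pi/3) + 3*exp(I*pi/3))*conj(1)]
      = (1/6)[(10) + (1 + 3*exp(-I*pi/3) + 3*exp(2*I*pi/3) + 3*exp(I*pi/3)) + (1 + 6*exp(-2*I*pi/3) + 3*exp(2*I*pi/3)) + (-2) + (1 + 3*exp(-2*I*pi/3) + 6*exp(2*I*pi/3)) + (1 + 3*exp(-2*I*pi/3) + 3*exp(-I*pi/3) + 3*exp(I*pi/3))] = 6/6 = 1
  <chi_rho, chi_1> = (1/6)[1*(10)*conj(1) + 1*(1 + 3*exp(-I*pi/3) + 3*exp(2*I*pi/3) + 3*exp(I*pi/3))*conj(exp(I*pi/3)) + 1*(1 + 6*exp(-2*I*pi/3) + 3*exp(2*I*pi/3))*conj(exp(2*I*pi/3)) + 1*(-2)*conj(-1) + 1*(1 + 3*exp(-2*I*pi/3) + 6*exp(2*I*pi/3))*conj(exp(-2*I*pi/3)) + 1*(1 + 3*exp(-2*I*pi/3) + 3*exp(-I*pi/3) + 3*exp(I*pi/3))*conj(exp(-I*pi/3))]
      = (1/6)[(10) + (3 + 3*exp(-2*I*pi/3) + exp(-I*pi/3) + 3*exp(I*pi/3)) + (3 + exp(-2*I*pi/3) + 6*exp(2*I*pi/3)) + (2) + (3 + 6*exp(-2*I*pi/3) + exp(2*I*pi/3)) + (3 + 3*exp(-I*pi/3) + exp(I*pi/3) + 3*exp(2*I*pi/3))] = 18/6 = 3
  <chi_rho, chi_2> = (1/6)[1*(10)*conj(1) + 1*(1 + 3*exp(-I*pi/3) + 3*exp(2*I*pi/3) + 3*exp(I*pi/3))*conj(exp(2*I*pi/3)) + 1*(1 + 6*exp(-2*I*pi/3) + 3*exp(2*I*pi/3))*conj(exp(-2*I*pi/3)) + 1*(-2)*conj(1) + 1*(1 + 3*exp(-2*I*pi/3) + 6*exp(2*I*pi/3))*conj(exp(2*I*pi/3)) + 1*(1 + 3*exp(-2*I*pi/3) + 3*exp(-I*pi/3) + 3*exp(I*pi/3))*conj(exp(-2*I*pi/3))]
      = (1/6)[(10) + (3*exp(-I*pi/3) + exp(-2*I*pi/3)) + (6 + 3*exp(-2*I*pi/3) + exp(2*I*pi/3)) + (-2) + (6 + exp(-2*I*pi/3) + 3*exp(2*I*pi/3)) + (exp(2*I*pi/3) + 3*exp(I*pi/3))] = 18/6 = 3
  <chi_rho, chi_3> = (1/6)[1*(10)*conj(1) + 1*(1 + 3*exp(-I*pi/3) + 3*exp(2*I*pi/3) + 3*exp(I*pi/3))*conj(-1) + 1*(1 + 6*exp(-2*I*pi/3) + 3*exp(2*I*pi/3))*conj(1) + 1*(-2)*conj(-1) + 1*(1 + 3*exp(-2*I*pi/3) + 6*exp(2*I*pi/3))*conj(1) + 1*(1 + 3*exp(-2*I*pi/3) + 3*exp(-I*pi/3) + 3*exp(I*pi/3))*conj(-1)]
      = (1/6)[(10) + (-1 - 3*exp(I*pi/3) - 3*exp(2*I*pi/3) - 3*exp(-I*pi/3)) + (1 + 6*exp(-2*I*pi/3) + 3*exp(2*I*pi/3)) + (2) + (1 + 3*exp(-2*I*pi/3) + 6*exp(2*I*pi/3)) + (-1 - 3*exp(I*pi/3) - 3*exp(-I*pi/3) - 3*exp(-2*I*pi/3))] = 0/6 = 0
  <chi_rho, chi_4> = (1/6)[1*(10)*conj(1) + 1*(1 + 3*exp(-I*pi/3) + 3*exp(2*I*pi/3) + 3*exp(I*pi/3))*conj(exp(-2*I*pi/3)) + 1*(1 + 6*exp(-2*I*pi/3) + 3*exp(2*I*pi/3))*conj(exp(2*I*pi/3)) + 1*(-2)*conj(1) + 1*(1 + 3*exp(-2*I*pi/3) + 6*exp(2*I*pi/3))*conj(exp(-2*I*pi/3)) + 1*(1 + 3*exp(-2*I*pi/3) + 3*exp(-I*pi/3) + 3*exp(I*pi/3))*conj(exp(2*I*pi/3))]
      = (1/6)[(10) + (-3 + 3*exp(-2*I*pi/3) + exp(2*I*pi/3) + 3*exp(I*pi/3)) + (3 + exp(-2*I*pi/3) + 6*exp(2*I*pi/3)) + (-2) + (3 + 6*exp(-2*I*pi/3) + exp(2*I*pi/3)) + (-3 + 3*exp(-I*pi/3) + exp(-2*I*pi/3) + 3*exp(2*I*pi/3))] = 0/6 = 0
  <chi_rho, chi_5> = (1/6)[1*(10)*conj(1) + 1*(1 + 3*exp(-I*pi/3) + 3*exp(2*I*pi/3) + 3*exp(I*pi/3))*conj(exp(-I*pi/3)) + 1*(1 + 6*exp(-2*I*pi/3) + 3*exp(2*I*pi/3))*conj(exp(-2*I*pi/3)) + 1*(-2)*conj(-1) + 1*(1 + 3*exp(-2*I*pi/3) + 6*exp(2*I*pi/3))*conj(exp(2*I*pi/3)) + 1*(1 + 3*exp(-2*I*pi/3) + 3*exp(-I*pi/3) + 3*exp(I*pi/3))*conj(exp(I*pi/3))]
      = (1/6)[(10) + (exp(I*pi/3) + 3*exp(2*I*pi/3)) + (6 + 3*exp(-2*I*pi/3) + exp(2*I*pi/3)) + (2) + (6 + exp(-2*I*pi/3) + 3*exp(2*I*pi/3)) + (3*exp(-2*I*pi/3) + exp(-I*pi/3))] = 18/6 = 3
(Exp terms are combined using exp(i*s)*conj(exp(i*t)) = exp(i*(s-t)), and sums of them are collapsed using the identity that for every m > 1 the m distinct m-th roots of unity sum to 0, e.g. 1 + exp(2*I*pi/3) + exp(-2*I*pi/3) = 0.)
Dimension check: dim(rho) = sum (mult * dim) = 1*1 + 3*1 + 3*1 + 0*1 + 0*1 + 3*1 = 10 = chi_rho(e) = 10.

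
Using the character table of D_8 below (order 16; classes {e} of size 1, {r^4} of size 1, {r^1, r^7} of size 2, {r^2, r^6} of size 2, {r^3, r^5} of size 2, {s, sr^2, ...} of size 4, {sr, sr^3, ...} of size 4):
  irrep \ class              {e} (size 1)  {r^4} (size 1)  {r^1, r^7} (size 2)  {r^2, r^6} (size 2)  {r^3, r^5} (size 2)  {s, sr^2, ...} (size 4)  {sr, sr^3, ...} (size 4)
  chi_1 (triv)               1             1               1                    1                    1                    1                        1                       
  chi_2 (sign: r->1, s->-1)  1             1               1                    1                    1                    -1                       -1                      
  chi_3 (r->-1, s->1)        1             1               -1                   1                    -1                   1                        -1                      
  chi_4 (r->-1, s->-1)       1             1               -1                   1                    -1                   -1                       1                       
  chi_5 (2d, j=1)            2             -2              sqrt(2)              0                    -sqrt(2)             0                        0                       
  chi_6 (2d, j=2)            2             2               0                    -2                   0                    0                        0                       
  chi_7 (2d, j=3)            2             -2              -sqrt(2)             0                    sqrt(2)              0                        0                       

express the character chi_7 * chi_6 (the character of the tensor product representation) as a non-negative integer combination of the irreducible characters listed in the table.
chi_7 tensor chi_6 = chi_5 + chi_7 (all other irreducibles have multiplicity 0).

Reasoning: The character of a tensor product is the pointwise product (chi_7 * chi_6)(C) = chi_7(C) * chi_6(C):
  {e}: (2)*(2), {r^4}: (-2)*(2), {r^1, r^7}: (-sqrt(2))*(0), {r^2, r^6}: (0)*(-2), {r^3, r^5}: (sqrt(2))*(0), {s, sr^2, ...}: (0)*(0), {sr, sr^3, ...}: (0)*(0)
so (chi_7 * chi_6) takes values
  {e} -> 4, {r^4} -> -4, {r^1, r^7} -> 0, {r^2, r^6} -> 0, {r^3, r^5} -> 0, {s, sr^2, ...} -> 0, {sr, sr^3, ...} -> 0.
Now take the inner product of this character with each irreducible chi from the table, <chi_7*chi_6, chi> = (1/16) sum_C |C| (chi_7*chi_6)(C) conj(chi(C)):
  <chi_7*chi_6, chi_1> = (1/16)[1*(4)*conj(1) + 1*(-4)*conj(1) + 2*(0)*conj(1) + 2*(0)*conj(1) + 2*(0)*conj(1) + 4*(0)*conj(1) + 4*(0)*conj(1)]
      = (1/16)[(4) + (-4) + (0) + (0) + (0) + (0) + (0)] = 0/16 = 0
  <chi_7*chi_6, chi_2> = (1/16)[1*(4)*conj(1) + 1*(-4)*conj(1) + 2*(0)*conj(1) + 2*(0)*conj(1) + 2*(0)*conj(1) + 4*(0)*conj(-1) + 4*(0)*conj(-1)]
      = (1/16)[(4) + (-4) + (0) + (0) + (0) + (0) + (0)] = 0/16 = 0
  <chi_7*chi_6, chi_3> = (1/16)[1*(4)*conj(1) + 1*(-4)*conj(1) + 2*(0)*conj(-1) + 2*(0)*conj(1) + 2*(0)*conj(-1) + 4*(0)*conj(1) + 4*(0)*conj(-1)]
      = (1/16)[(4) + (-4) + (0) + (0) + (0) + (0) + (0)] = 0/16 = 0
  <chi_7*chi_6, chi_4> = (1/16)[1*(4)*conj(1) + 1*(-4)*conj(1) + 2*(0)*conj(-1) + 2*(0)*conj(1) + 2*(0)*conj(-1) + 4*(0)*conj(-1) + 4*(0)*conj(1)]
      = (1/16)[(4) + (-4) + (0) + (0) + (0) + (0) + (0)] = 0/16 = 0
  <chi_7*chi_6, chi_5> = (1/16)[1*(4)*conj(2) + 1*(-4)*conj(-2) + 2*(0)*conj(sqrt(2)) + 2*(0)*conj(0) + 2*(0)*conj(-sqrt(2)) + 4*(0)*conj(0) + 4*(0)*conj(0)]
      = (1/16)[(8) + (8) + (0) + (0) + (0) + (0) + (0)] = 16/16 = 1
  <chi_7*chi_6, chi_6> = (1/16)[1*(4)*conj(2) + 1*(-4)*conj(2) + 2*(0)*conj(0) + 2*(0)*conj(-2) + 2*(0)*conj(0) + 4*(0)*conj(0) + 4*(0)*conj(0)]
      = (1/16)[(8) + (-8) + (0) + (0) + (0) + (0) + (0)] = 0/16 = 0
  <chi_7*chi_6, chi_7> = (1/16)[1*(4)*conj(2) + 1*(-4)*conj(-2) + 2*(0)*conj(-sqrt(2)) + 2*(0)*conj(0) + 2*(0)*conj(sqrt(2)) + 4*(0)*conj(0) + 4*(0)*conj(0)]
      = (1/16)[(8) + (8) + (0) + (0) + (0) + (0) + (0)] = 16/16 = 1
Hence the multiplicities are chi_5: 1, chi_7: 1. Dimension check: dim(chi_7)*dim(chi_6) = 2*2 = 4 and sum (mult * dim) = 1*2 + 1*2 = 4.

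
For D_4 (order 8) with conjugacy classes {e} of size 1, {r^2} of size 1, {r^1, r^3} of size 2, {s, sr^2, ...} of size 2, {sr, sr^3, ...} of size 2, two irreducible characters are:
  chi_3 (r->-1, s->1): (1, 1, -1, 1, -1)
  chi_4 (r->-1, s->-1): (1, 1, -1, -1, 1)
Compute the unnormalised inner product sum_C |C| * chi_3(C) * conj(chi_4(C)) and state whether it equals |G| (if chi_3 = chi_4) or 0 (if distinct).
Sum = 0; so <chi_3, chi_4> = 0 (distinct irreducibles are orthogonal).

Why: Compute term by term over conjugacy classes (|C| * chi_3(C) * conj(chi_4(C))):
  1*(1)*conj(1) + 1*(1)*conj(1) + 2*(-1)*conj(-1) + 2*(1)*conj(-1) + 2*(-1)*conj(1)
  = (1) + (1) + (2) + (-2) + (-2)
  = 0.
Dividing by |G| = 8 gives 0/8 = 0, matching the row-orthogonality relation <chi_3, chi_4> = [chi_3 = chi_4].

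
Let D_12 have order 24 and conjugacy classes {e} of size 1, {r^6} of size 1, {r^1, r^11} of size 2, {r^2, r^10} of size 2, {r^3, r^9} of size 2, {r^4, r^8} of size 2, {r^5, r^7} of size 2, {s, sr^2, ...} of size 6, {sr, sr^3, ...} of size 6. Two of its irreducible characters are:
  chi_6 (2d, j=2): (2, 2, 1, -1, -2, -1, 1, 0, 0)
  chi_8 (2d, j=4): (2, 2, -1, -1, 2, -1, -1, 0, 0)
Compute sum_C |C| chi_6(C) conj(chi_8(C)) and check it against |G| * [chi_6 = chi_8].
Sum = 0; so <chi_6, chi_8> = 0 (distinct irreducibles are orthogonal).

Compute term by term over conjugacy classes (|C| * chi_6(C) * conj(chi_8(C))):
  1*(2)*conj(2) + 1*(2)*conj(2) + 2*(1)*conj(-1) + 2*(-1)*conj(-1) + 2*(-2)*conj(2) + 2*(-1)*conj(-1) + 2*(1)*conj(-1) + 6*(0)*conj(0) + 6*(0)*conj(0)
  = (4) + (4) + (-2) + (2) + (-8) + (2) + (-2) + (0) + (0)
  = 0.
Dividing by |G| = 24 gives 0/24 = 0, matching the row-orthogonality relation <chi_6, chi_8> = [chi_6 = chi_8].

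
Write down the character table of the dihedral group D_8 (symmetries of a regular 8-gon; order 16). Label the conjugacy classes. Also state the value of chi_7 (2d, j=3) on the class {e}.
Conjugacy classes: {e} of size 1, {r^4} of size 1, {r^1, r^7} of size 2, {r^2, r^6} of size 2, {r^3, r^5} of size 2, {s, sr^2, ...} of size 4, {sr, sr^3, ...} of size 4.
Character table:
  irrep \ class              {e} (size 1)  {r^4} (size 1)  {r^1, r^7} (size 2)  {r^2, r^6} (size 2)  {r^3, r^5} (size 2)  {s, sr^2, ...} (size 4)  {sr, sr^3, ...} (size 4)
  chi_1 (triv)               1             1               1                    1                    1                    1                        1                       
  chi_2 (sign: r->1, s->-1)  1             1               1                    1                    1                    -1                       -1                      
  chi_3 (r->-1, s->1)        1             1               -1                   1                    -1                   1                        -1                      
  chi_4 (r->-1, s->-1)       1             1               -1                   1                    -1                   -1                       1                       
  chi_5 (2d, j=1)            2             -2              sqrt(2)              0                    -sqrt(2)             0                        0                       
  chi_6 (2d, j=2)            2             2               0                    -2                   0                    0                        0                       
  chi_7 (2d, j=3)            2             -2              -sqrt(2)             0                    sqrt(2)              0                        0                       

Spot check: chi_7 (2d, j=3) on {e} = 2.

Reasoning: D_8 has order 2*8 = 16 with 7 conjugacy classes, hence 7 irreducibles. Sum of squared dims 1 + 1 + 1 + 1 + 4 + 4 + 4 = 16 = |G|. Linear characters come from the abelianisation; the 2-dimensional irreps have character r^k -> 2*cos(2*pi*j*k/8), reflections -> 0.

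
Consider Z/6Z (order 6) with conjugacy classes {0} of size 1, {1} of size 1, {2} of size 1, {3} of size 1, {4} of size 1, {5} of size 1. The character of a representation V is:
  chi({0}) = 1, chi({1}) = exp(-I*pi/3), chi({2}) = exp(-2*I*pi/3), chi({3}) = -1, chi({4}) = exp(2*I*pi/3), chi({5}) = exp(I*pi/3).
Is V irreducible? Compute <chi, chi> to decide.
Irreducible: <chi, chi> = 1.

Working: <chi, chi> = (1/|G|) sum_C |C| * |chi(C)|^2 = (1/6)[1*|1|^2 + 1*|exp(-I*pi/3)|^2 + 1*|exp(-2*I*pi/3)|^2 + 1*|-1|^2 + 1*|exp(2*I*pi/3)|^2 + 1*|exp(I*pi/3)|^2]
  = (1/6)[(1) + (1) + (1) + (1) + (1) + (1)] = 6/6 = 1.
(Exp terms are combined using exp(i*s)*conj(exp(i*t)) = exp(i*(s-t)), and sums of them are collapsed using the identity that for every m > 1 the m distinct m-th roots of unity sum to 0, e.g. 1 + exp(2*I*pi/3) + exp(-2*I*pi/3) = 0.)
A character is irreducible iff <chi, chi> = 1, so this representation is irreducible.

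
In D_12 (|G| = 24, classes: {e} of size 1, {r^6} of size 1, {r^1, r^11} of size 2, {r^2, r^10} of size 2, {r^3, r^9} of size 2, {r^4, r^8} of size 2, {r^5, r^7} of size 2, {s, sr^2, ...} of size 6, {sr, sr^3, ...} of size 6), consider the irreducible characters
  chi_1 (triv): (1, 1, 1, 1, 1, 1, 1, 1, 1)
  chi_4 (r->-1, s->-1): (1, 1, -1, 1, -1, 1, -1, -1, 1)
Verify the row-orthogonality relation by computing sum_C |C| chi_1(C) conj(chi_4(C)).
Sum = 0; so <chi_1, chi_4> = 0 (distinct irreducibles are orthogonal).

Reasoning: Compute term by term over conjugacy classes (|C| * chi_1(C) * conj(chi_4(C))):
  1*(1)*conj(1) + 1*(1)*conj(1) + 2*(1)*conj(-1) + 2*(1)*conj(1) + 2*(1)*conj(-1) + 2*(1)*conj(1) + 2*(1)*conj(-1) + 6*(1)*conj(-1) + 6*(1)*conj(1)
  = (1) + (1) + (-2) + (2) + (-2) + (2) + (-2) + (-6) + (6)
  = 0.
Dividing by |G| = 24 gives 0/24 = 0, matching the row-orthogonality relation <chi_1, chi_4> = [chi_1 = chi_4].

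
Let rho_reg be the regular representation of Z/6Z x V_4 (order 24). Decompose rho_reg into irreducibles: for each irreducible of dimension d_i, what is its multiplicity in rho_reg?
Each irreducible V_i of dimension d_i appears with multiplicity d_i, i.e. rho_reg = (direct sum over all irreducibles V_i) d_i V_i. The irreducible dimensions for Z/6Z x V_4 are 1, 1, 1, 1, 1, 1, 1, 1, 1, 1, 1, 1, 1, 1, 1, 1, 1, 1, 1, 1, 1, 1, 1, 1: 24 irreducibles of dimension 1, each with multiplicity 1. Total dimension 24*1*1 = 24 = |G|.

Details: General theorem: in the regular representation of a finite group G, each irreducible appears with multiplicity equal to its dimension. Check: dim(rho_reg) = sum d_i^2 = 1 + 1 + 1 + 1 + 1 + 1 + 1 + 1 + 1 + 1 + 1 + 1 + 1 + 1 + 1 + 1 + 1 + 1 + 1 + 1 + 1 + 1 + 1 + 1 = 24 = |G|.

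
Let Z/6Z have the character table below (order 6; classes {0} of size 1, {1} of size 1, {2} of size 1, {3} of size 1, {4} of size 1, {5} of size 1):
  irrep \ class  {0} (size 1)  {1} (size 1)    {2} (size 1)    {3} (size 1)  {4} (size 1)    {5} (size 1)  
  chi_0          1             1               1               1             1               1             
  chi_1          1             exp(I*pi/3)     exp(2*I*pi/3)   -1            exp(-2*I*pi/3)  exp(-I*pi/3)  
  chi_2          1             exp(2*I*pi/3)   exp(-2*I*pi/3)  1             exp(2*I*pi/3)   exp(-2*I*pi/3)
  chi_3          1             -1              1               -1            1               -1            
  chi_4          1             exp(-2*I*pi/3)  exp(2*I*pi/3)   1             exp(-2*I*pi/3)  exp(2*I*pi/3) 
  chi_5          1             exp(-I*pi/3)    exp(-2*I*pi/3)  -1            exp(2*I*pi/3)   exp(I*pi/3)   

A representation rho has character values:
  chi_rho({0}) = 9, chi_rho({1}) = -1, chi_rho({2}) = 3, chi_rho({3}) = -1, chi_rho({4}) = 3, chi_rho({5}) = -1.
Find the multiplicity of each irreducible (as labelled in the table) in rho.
Multiplicities: chi_0: 2, chi_1: 1, chi_2: 1, chi_3: 3, chi_4: 1, chi_5: 1.

Explanation: Use <chi_rho, chi> = (1/|G|) sum_C |C| * chi_rho(C) * conj(chi(C)) with |G| = 6 for each irreducible chi in the table:
  <chi_rho, chi_0> = (1/6)[1*(9)*conj(1) + 1*(-1)*conj(1) + 1*(3)*conj(1) + 1*(-1)*conj(1) + 1*(3)*conj(1) + 1*(-1)*conj(1)]
      = (1/6)[(9) + (-1) + (3) + (-1) + (3) + (-1)] = 12/6 = 2
  <chi_rho, chi_1> = (1/6)[1*(9)*conj(1) + 1*(-1)*conj(exp(I*pi/3)) + 1*(3)*conj(exp(2*I*pi/3)) + 1*(-1)*conj(-1) + 1*(3)*conj(exp(-2*I*pi/3)) + 1*(-1)*conj(exp(-I*pi/3))]
      = (1/6)[(9) + (exp(-2*I*pi/3) - exp(-I*pi/3) + exp(I*pi/3)) + (2 + 5*exp(-2*I*pi/3) + 2*exp(2*I*pi/3)) + (1) + (2 + 2*exp(-2*I*pi/3) + 5*exp(2*I*pi/3)) + (-exp(I*pi/3) + exp(-I*pi/3) + exp(2*I*pi/3))] = 6/6 = 1
  <chi_rho, chi_2> = (1/6)[1*(9)*conj(1) + 1*(-1)*conj(exp(2*I*pi/3)) + 1*(3)*conj(exp(-2*I*pi/3)) + 1*(-1)*conj(1) + 1*(3)*conj(exp(2*I*pi/3)) + 1*(-1)*conj(exp(-2*I*pi/3))]
      = (1/6)[(9) + (exp(-I*pi/3) + exp(2*I*pi/3) - exp(-2*I*pi/3)) + (2 + 2*exp(-2*I*pi/3) + 5*exp(2*I*pi/3)) + (-1) + (2 + 5*exp(-2*I*pi/3) + 2*exp(2*I*pi/3)) + (exp(-2*I*pi/3) - exp(2*I*pi/3) + exp(I*pi/3))] = 6/6 = 1
  <chi_rho, chi_3> = (1/6)[1*(9)*conj(1) + 1*(-1)*conj(-1) + 1*(3)*conj(1) + 1*(-1)*conj(-1) + 1*(3)*conj(1) + 1*(-1)*conj(-1)]
      = (1/6)[(9) + (1) + (3) + (1) + (3) + (1)] = 18/6 = 3
  <chi_rho, chi_4> = (1/6)[1*(9)*conj(1) + 1*(-1)*conj(exp(-2*I*pi/3)) + 1*(3)*conj(exp(2*I*pi/3)) + 1*(-1)*conj(1) + 1*(3)*conj(exp(-2*I*pi/3)) + 1*(-1)*conj(exp(2*I*pi/3))]
      = (1/6)[(9) + (exp(-2*I*pi/3) - exp(2*I*pi/3) + exp(I*pi/3)) + (2 + 5*exp(-2*I*pi/3) + 2*exp(2*I*pi/3)) + (-1) + (2 + 2*exp(-2*I*pi/3) + 5*exp(2*I*pi/3)) + (exp(-I*pi/3) + exp(2*I*pi/3) - exp(-2*I*pi/3))] = 6/6 = 1
  <chi_rho, chi_5> = (1/6)[1*(9)*conj(1) + 1*(-1)*conj(exp(-I*pi/3)) + 1*(3)*conj(exp(-2*I*pi/3)) + 1*(-1)*conj(-1) + 1*(3)*conj(exp(2*I*pi/3)) + 1*(-1)*conj(exp(I*pi/3))]
      = (1/6)[(9) + (-exp(I*pi/3) + exp(-I*pi/3) + exp(2*I*pi/3)) + (2 + 2*exp(-2*I*pi/3) + 5*exp(2*I*pi/3)) + (1) + (2 + 5*exp(-2*I*pi/3) + 2*exp(2*I*pi/3)) + (exp(-2*I*pi/3) - exp(-I*pi/3) + exp(I*pi/3))] = 6/6 = 1
(Exp terms are combined using exp(i*s)*conj(exp(i*t)) = exp(i*(s-t)), and sums of them are collapsed using the identity that for every m > 1 the m distinct m-th roots of unity sum to 0, e.g. 1 + exp(2*I*pi/3) + exp(-2*I*pi/3) = 0.)
Dimension check: dim(rho) = sum (mult * dim) = 2*1 + 1*1 + 1*1 + 3*1 + 1*1 + 1*1 = 9 = chi_rho(e) = 9.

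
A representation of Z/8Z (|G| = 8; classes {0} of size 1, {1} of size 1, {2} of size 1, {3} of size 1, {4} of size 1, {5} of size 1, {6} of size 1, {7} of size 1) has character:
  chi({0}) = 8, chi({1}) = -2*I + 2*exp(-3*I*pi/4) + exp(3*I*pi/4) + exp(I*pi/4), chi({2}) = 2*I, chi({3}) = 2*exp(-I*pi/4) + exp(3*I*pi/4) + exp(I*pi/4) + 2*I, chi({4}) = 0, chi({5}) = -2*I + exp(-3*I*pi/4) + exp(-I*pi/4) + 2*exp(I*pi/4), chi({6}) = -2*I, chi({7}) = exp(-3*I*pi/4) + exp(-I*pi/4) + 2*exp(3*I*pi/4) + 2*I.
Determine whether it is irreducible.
Not irreducible (reducible): <chi, chi> = 12 > 1.

Proof sketch: <chi, chi> = (1/|G|) sum_C |C| * |chi(C)|^2 = (1/8)[1*|8|^2 + 1*|-2*I + 2*exp(-3*I*pi/4) + exp(3*I*pi/4) + exp(I*pi/4)|^2 + 1*|2*I|^2 + 1*|2*exp(-I*pi/4) + exp(3*I*pi/4) + exp(I*pi/4) + 2*I|^2 + 1*|0|^2 + 1*|-2*I + exp(-3*I*pi/4) + exp(-I*pi/4) + 2*exp(I*pi/4)|^2 + 1*|-2*I|^2 + 1*|exp(-3*I*pi/4) + exp(-I*pi/4) + 2*exp(3*I*pi/4) + 2*I|^2]
  = (1/8)[(64) + (6) + (4) + (6) + (0) + (6) + (4) + (6)] = 96/8 = 12.
(Exp terms are combined using exp(i*s)*conj(exp(i*t)) = exp(i*(s-t)), and sums of them are collapsed using the identity that for every m > 1 the m distinct m-th roots of unity sum to 0, e.g. 1 + exp(2*I*pi/3) + exp(-2*I*pi/3) = 0.)
A character is irreducible iff <chi, chi> = 1, so this representation is reducible.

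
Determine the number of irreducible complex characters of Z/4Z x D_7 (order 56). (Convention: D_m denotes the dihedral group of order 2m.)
20

Proof sketch: The number of irreducible complex representations of a finite group equals its number of conjugacy classes. For a direct product, #classes(G x H) = #classes(G) * #classes(H). Z/4Z has 4 classes (abelian), D_7 has 5 classes, so 4 * 5 = 20, so Z/4Z x D_7 (order 56) has exactly 20 irreducible complex representations.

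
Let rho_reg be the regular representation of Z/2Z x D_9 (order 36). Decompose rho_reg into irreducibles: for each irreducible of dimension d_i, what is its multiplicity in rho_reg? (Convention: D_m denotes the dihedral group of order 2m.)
Each irreducible V_i of dimension d_i appears with multiplicity d_i, i.e. rho_reg = (direct sum over all irreducibles V_i) d_i V_i. The irreducible dimensions for Z/2Z x D_9 are 1, 1, 1, 1, 2, 2, 2, 2, 2, 2, 2, 2: 4 irreducibles of dimension 1, each with multiplicity 1; 8 irreducibles of dimension 2, each with multiplicity 2. Total dimension 4*1*1 + 8*2*2 = 36 = |G|.

Explanation: General theorem: in the regular representation of a finite group G, each irreducible appears with multiplicity equal to its dimension. Check: dim(rho_reg) = sum d_i^2 = 1 + 1 + 1 + 1 + 4 + 4 + 4 + 4 + 4 + 4 + 4 + 4 = 36 = |G|.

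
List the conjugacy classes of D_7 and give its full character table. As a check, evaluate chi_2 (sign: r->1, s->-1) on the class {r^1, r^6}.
Conjugacy classes: {e} of size 1, {r^1, r^6} of size 2, {r^2, r^5} of size 2, {r^3, r^4} of size 2, {s, sr, ..., sr^6} of size 7.
Character table:
  irrep \ class              {e} (size 1)  {r^1, r^6} (size 2)  {r^2, r^5} (size 2)  {r^3, r^4} (size 2)  {s, sr, ..., sr^6} (size 7)
  chi_1 (triv)               1             1                    1                    1                    1                          
  chi_2 (sign: r->1, s->-1)  1             1                    1                    1                    -1                         
  chi_3 (2d, j=1)            2             2*cos(2*pi/7)        -2*cos(3*pi/7)       -2*cos(pi/7)         0                          
  chi_4 (2d, j=2)            2             -2*cos(3*pi/7)       -2*cos(pi/7)         2*cos(2*pi/7)        0                          
  chi_5 (2d, j=3)            2             -2*cos(pi/7)         2*cos(2*pi/7)        -2*cos(3*pi/7)       0                          

Spot check: chi_2 (sign: r->1, s->-1) on {r^1, r^6} = 1.

D_7 has order 2*7 = 14 with 5 conjugacy classes, hence 5 irreducibles. Sum of squared dims 1 + 1 + 4 + 4 + 4 = 14 = |G|. Linear characters come from the abelianisation; the 2-dimensional irreps have character r^k -> 2*cos(2*pi*j*k/7), reflections -> 0.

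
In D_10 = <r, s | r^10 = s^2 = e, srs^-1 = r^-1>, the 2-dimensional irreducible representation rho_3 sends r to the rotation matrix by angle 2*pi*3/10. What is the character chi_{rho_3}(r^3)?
chi_{rho_3}(r^3) = 2*cos(2*pi*3*3/10) = 1/2 + sqrt(5)/2

rho_3(r^3) is rotation by angle 2*pi*3*3/10, whose trace is 2*cos(2*pi*3*3/10) = 1/2 + sqrt(5)/2.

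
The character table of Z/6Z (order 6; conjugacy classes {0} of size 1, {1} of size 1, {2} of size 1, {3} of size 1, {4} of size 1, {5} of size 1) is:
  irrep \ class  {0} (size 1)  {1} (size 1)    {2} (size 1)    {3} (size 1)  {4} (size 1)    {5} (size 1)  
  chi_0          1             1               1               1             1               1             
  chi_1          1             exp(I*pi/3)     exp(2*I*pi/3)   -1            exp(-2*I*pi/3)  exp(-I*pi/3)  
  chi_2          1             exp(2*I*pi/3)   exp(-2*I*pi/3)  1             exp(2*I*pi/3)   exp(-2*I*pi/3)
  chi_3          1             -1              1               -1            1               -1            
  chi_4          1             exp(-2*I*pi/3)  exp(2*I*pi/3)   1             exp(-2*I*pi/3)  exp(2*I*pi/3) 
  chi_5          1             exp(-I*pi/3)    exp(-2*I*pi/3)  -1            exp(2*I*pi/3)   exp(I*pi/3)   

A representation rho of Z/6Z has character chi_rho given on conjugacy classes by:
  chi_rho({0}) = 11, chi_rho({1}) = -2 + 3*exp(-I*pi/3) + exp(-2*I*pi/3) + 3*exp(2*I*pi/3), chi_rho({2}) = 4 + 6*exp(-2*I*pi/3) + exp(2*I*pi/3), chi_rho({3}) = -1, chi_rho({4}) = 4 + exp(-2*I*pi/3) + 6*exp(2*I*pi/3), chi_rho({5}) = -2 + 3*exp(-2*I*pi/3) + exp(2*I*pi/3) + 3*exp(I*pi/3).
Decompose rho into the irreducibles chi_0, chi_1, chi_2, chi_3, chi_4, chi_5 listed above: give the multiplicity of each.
Multiplicities: chi_0: 1, chi_1: 0, chi_2: 3, chi_3: 3, chi_4: 1, chi_5: 3.

Details: Use <chi_rho, chi> = (1/|G|) sum_C |C| * chi_rho(C) * conj(chi(C)) with |G| = 6 for each irreducible chi in the table:
  <chi_rho, chi_0> = (1/6)[1*(11)*conj(1) + 1*(-2 + 3*exp(-I*pi/3) + exp(-2*I*pi/3) + 3*exp(2*I*pi/3))*conj(1) + 1*(4 + 6*exp(-2*I*pi/3) + exp(2*I*pi/3))*conj(1) + 1*(-1)*conj(1) + 1*(4 + exp(-2*I*pi/3) + 6*exp(2*I*pi/3))*conj(1) + 1*(-2 + 3*exp(-2*I*pi/3) + exp(2*I*pi/3) + 3*exp(I*pi/3))*conj(1)]
      = (1/6)[(11) + (-2 + 3*exp(-I*pi/3) + exp(-2*I*pi/3) + 3*exp(2*I*pi/3)) + (4 + 6*exp(-2*I*pi/3) + exp(2*I*pi/3)) + (-1) + (4 + exp(-2*I*pi/3) + 6*exp(2*I*pi/3)) + (-2 + 3*exp(-2*I*pi/3) + exp(2*I*pi/3) + 3*exp(I*pi/3))] = 6/6 = 1
  <chi_rho, chi_1> = (1/6)[1*(11)*conj(1) + 1*(-2 + 3*exp(-I*pi/3) + exp(-2*I*pi/3) + 3*exp(2*I*pi/3))*conj(exp(I*pi/3)) + 1*(4 + 6*exp(-2*I*pi/3) + exp(2*I*pi/3))*conj(exp(2*I*pi/3)) + 1*(-1)*conj(-1) + 1*(4 + exp(-2*I*pi/3) + 6*exp(2*I*pi/3))*conj(exp(-2*I*pi/3)) + 1*(-2 + 3*exp(-2*I*pi/3) + exp(2*I*pi/3) + 3*exp(I*pi/3))*conj(exp(-I*pi/3))]
      = (1/6)[(11) + (-1 + 3*exp(-2*I*pi/3) - 2*exp(-I*pi/3) + 3*exp(I*pi/3)) + (1 + 4*exp(-2*I*pi/3) + 6*exp(2*I*pi/3)) + (1) + (1 + 6*exp(-2*I*pi/3) + 4*exp(2*I*pi/3)) + (-1 + 3*exp(-I*pi/3) - 2*exp(I*pi/3) + 3*exp(2*I*pi/3))] = 0/6 = 0
  <chi_rho, chi_2> = (1/6)[1*(11)*conj(1) + 1*(-2 + 3*exp(-I*pi/3) + exp(-2*I*pi/3) + 3*exp(2*I*pi/3))*conj(exp(2*I*pi/3)) + 1*(4 + 6*exp(-2*I*pi/3) + exp(2*I*pi/3))*conj(exp(-2*I*pi/3)) + 1*(-1)*conj(1) + 1*(4 + exp(-2*I*pi/3) + 6*exp(2*I*pi/3))*conj(exp(2*I*pi/3)) + 1*(-2 + 3*exp(-2*I*pi/3) + exp(2*I*pi/3) + 3*exp(I*pi/3))*conj(exp(-2*I*pi/3))]
      = (1/6)[(11) + (exp(2*I*pi/3) - 2*exp(-2*I*pi/3)) + (6 + exp(-2*I*pi/3) + 4*exp(2*I*pi/3)) + (-1) + (6 + 4*exp(-2*I*pi/3) + exp(2*I*pi/3)) + (-2*exp(2*I*pi/3) + exp(-2*I*pi/3))] = 18/6 = 3
  <chi_rho, chi_3> = (1/6)[1*(11)*conj(1) + 1*(-2 + 3*exp(-I*pi/3) + exp(-2*I*pi/3) + 3*exp(2*I*pi/3))*conj(-1) + 1*(4 + 6*exp(-2*I*pi/3) + exp(2*I*pi/3))*conj(1) + 1*(-1)*conj(-1) + 1*(4 + exp(-2*I*pi/3) + 6*exp(2*I*pi/3))*conj(1) + 1*(-2 + 3*exp(-2*I*pi/3) + exp(2*I*pi/3) + 3*exp(I*pi/3))*conj(-1)]
      = (1/6)[(11) + (2 - 3*exp(2*I*pi/3) - exp(-2*I*pi/3) - 3*exp(-I*pi/3)) + (4 + 6*exp(-2*I*pi/3) + exp(2*I*pi/3)) + (1) + (4 + exp(-2*I*pi/3) + 6*exp(2*I*pi/3)) + (2 - 3*exp(I*pi/3) - exp(2*I*pi/3) - 3*exp(-2*I*pi/3))] = 18/6 = 3
  <chi_rho, chi_4> = (1/6)[1*(11)*conj(1) + 1*(-2 + 3*exp(-I*pi/3) + exp(-2*I*pi/3) + 3*exp(2*I*pi/3))*conj(exp(-2*I*pi/3)) + 1*(4 + 6*exp(-2*I*pi/3) + exp(2*I*pi/3))*conj(exp(2*I*pi/3)) + 1*(-1)*conj(1) + 1*(4 + exp(-2*I*pi/3) + 6*exp(2*I*pi/3))*conj(exp(-2*I*pi/3)) + 1*(-2 + 3*exp(-2*I*pi/3) + exp(2*I*pi/3) + 3*exp(I*pi/3))*conj(exp(2*I*pi/3))]
      = (1/6)[(11) + (1 + 3*exp(-2*I*pi/3) - 2*exp(2*I*pi/3) + 3*exp(I*pi/3)) + (1 + 4*exp(-2*I*pi/3) + 6*exp(2*I*pi/3)) + (-1) + (1 + 6*exp(-2*I*pi/3) + 4*exp(2*I*pi/3)) + (1 + 3*exp(-I*pi/3) - 2*exp(-2*I*pi/3) + 3*exp(2*I*pi/3))] = 6/6 = 1
  <chi_rho, chi_5> = (1/6)[1*(11)*conj(1) + 1*(-2 + 3*exp(-I*pi/3) + exp(-2*I*pi/3) + 3*exp(2*I*pi/3))*conj(exp(-I*pi/3)) + 1*(4 + 6*exp(-2*I*pi/3) + exp(2*I*pi/3))*conj(exp(-2*I*pi/3)) + 1*(-1)*conj(-1) + 1*(4 + exp(-2*I*pi/3) + 6*exp(2*I*pi/3))*conj(exp(2*I*pi/3)) + 1*(-2 + 3*exp(-2*I*pi/3) + exp(2*I*pi/3) + 3*exp(I*pi/3))*conj(exp(I*pi/3))]
      = (1/6)[(11) + (-2*exp(I*pi/3) + exp(-I*pi/3)) + (6 + exp(-2*I*pi/3) + 4*exp(2*I*pi/3)) + (1) + (6 + 4*exp(-2*I*pi/3) + exp(2*I*pi/3)) + (exp(I*pi/3) - 2*exp(-I*pi/3))] = 18/6 = 3
(Exp terms are combined using exp(i*s)*conj(exp(i*t)) = exp(i*(s-t)), and sums of them are collapsed using the identity that for every m > 1 the m distinct m-th roots of unity sum to 0, e.g. 1 + exp(2*I*pi/3) + exp(-2*I*pi/3) = 0.)
Dimension check: dim(rho) = sum (mult * dim) = 1*1 + 0*1 + 3*1 + 3*1 + 1*1 + 3*1 = 11 = chi_rho(e) = 11.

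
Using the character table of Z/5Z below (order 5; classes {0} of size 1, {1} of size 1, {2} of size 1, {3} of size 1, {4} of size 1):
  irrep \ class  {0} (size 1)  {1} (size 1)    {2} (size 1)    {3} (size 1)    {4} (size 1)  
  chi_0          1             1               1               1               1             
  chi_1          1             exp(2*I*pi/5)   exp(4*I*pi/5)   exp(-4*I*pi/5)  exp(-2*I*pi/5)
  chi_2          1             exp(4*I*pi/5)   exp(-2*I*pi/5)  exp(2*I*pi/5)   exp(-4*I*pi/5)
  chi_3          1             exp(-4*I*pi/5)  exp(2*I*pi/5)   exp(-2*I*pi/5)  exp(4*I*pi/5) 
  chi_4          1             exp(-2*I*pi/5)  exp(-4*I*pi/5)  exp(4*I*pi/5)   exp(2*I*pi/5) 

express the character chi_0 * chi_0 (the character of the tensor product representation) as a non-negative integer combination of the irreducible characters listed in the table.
chi_0 tensor chi_0 = chi_0 (all other irreducibles have multiplicity 0).

Derivation: The character of a tensor product is the pointwise product (chi_0 * chi_0)(C) = chi_0(C) * chi_0(C):
  {0}: (1)*(1), {1}: (1)*(1), {2}: (1)*(1), {3}: (1)*(1), {4}: (1)*(1)
so (chi_0 * chi_0) takes values
  {0} -> 1, {1} -> 1, {2} -> 1, {3} -> 1, {4} -> 1.
Now take the inner product of this character with each irreducible chi from the table, <chi_0*chi_0, chi> = (1/5) sum_C |C| (chi_0*chi_0)(C) conj(chi(C)):
  <chi_0*chi_0, chi_0> = (1/5)[1*(1)*conj(1) + 1*(1)*conj(1) + 1*(1)*conj(1) + 1*(1)*conj(1) + 1*(1)*conj(1)]
      = (1/5)[(1) + (1) + (1) + (1) + (1)] = 5/5 = 1
  <chi_0*chi_0, chi_1> = (1/5)[1*(1)*conj(1) + 1*(1)*conj(exp(2*I*pi/5)) + 1*(1)*conj(exp(4*I*pi/5)) + 1*(1)*conj(exp(-4*I*pi/5)) + 1*(1)*conj(exp(-2*I*pi/5))]
      = (1/5)[(1) + (exp(-2*I*pi/5)) + (exp(-4*I*pi/5)) + (exp(4*I*pi/5)) + (exp(2*I*pi/5))] = 0/5 = 0
  <chi_0*chi_0, chi_2> = (1/5)[1*(1)*conj(1) + 1*(1)*conj(exp(4*I*pi/5)) + 1*(1)*conj(exp(-2*I*pi/5)) + 1*(1)*conj(exp(2*I*pi/5)) + 1*(1)*conj(exp(-4*I*pi/5))]
      = (1/5)[(1) + (exp(-4*I*pi/5)) + (exp(2*I*pi/5)) + (exp(-2*I*pi/5)) + (exp(4*I*pi/5))] = 0/5 = 0
  <chi_0*chi_0, chi_3> = (1/5)[1*(1)*conj(1) + 1*(1)*conj(exp(-4*I*pi/5)) + 1*(1)*conj(exp(2*I*pi/5)) + 1*(1)*conj(exp(-2*I*pi/5)) + 1*(1)*conj(exp(4*I*pi/5))]
      = (1/5)[(1) + (exp(4*I*pi/5)) + (exp(-2*I*pi/5)) + (exp(2*I*pi/5)) + (exp(-4*I*pi/5))] = 0/5 = 0
  <chi_0*chi_0, chi_4> = (1/5)[1*(1)*conj(1) + 1*(1)*conj(exp(-2*I*pi/5)) + 1*(1)*conj(exp(-4*I*pi/5)) + 1*(1)*conj(exp(4*I*pi/5)) + 1*(1)*conj(exp(2*I*pi/5))]
      = (1/5)[(1) + (exp(2*I*pi/5)) + (exp(4*I*pi/5)) + (exp(-4*I*pi/5)) + (exp(-2*I*pi/5))] = 0/5 = 0
(Exp terms are combined using exp(i*s)*conj(exp(i*t)) = exp(i*(s-t)), and sums of them are collapsed using the identity that for every m > 1 the m distinct m-th roots of unity sum to 0, e.g. 1 + exp(2*I*pi/3) + exp(-2*I*pi/3) = 0.)
Hence the multiplicities are chi_0: 1. Dimension check: dim(chi_0)*dim(chi_0) = 1*1 = 1 and sum (mult * dim) = 1*1 = 1.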